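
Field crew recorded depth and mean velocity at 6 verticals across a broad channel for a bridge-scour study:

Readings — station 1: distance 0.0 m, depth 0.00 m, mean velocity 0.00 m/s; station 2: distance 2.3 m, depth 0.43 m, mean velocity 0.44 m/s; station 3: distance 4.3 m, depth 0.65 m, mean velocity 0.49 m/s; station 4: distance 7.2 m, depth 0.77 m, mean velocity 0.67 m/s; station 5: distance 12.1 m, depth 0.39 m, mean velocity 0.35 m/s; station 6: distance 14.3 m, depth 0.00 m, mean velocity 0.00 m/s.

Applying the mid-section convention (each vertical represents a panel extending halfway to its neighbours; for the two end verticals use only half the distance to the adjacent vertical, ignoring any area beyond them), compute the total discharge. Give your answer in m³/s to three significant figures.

w_2 = (4.3 − 0.0)/2 = 2.15 m; q_2 = 0.44 × 0.43 × 2.15 = 0.4068 m³/s
w_3 = (7.2 − 2.3)/2 = 2.45 m; q_3 = 0.49 × 0.65 × 2.45 = 0.7803 m³/s
w_4 = (12.1 − 4.3)/2 = 3.9 m; q_4 = 0.67 × 0.77 × 3.9 = 2.012 m³/s
w_5 = (14.3 − 7.2)/2 = 3.55 m; q_5 = 0.35 × 0.39 × 3.55 = 0.4846 m³/s
Stations 1, 6 contribute zero (depth or velocity is 0).
Q = Σ qᵢ = 3.684 m³/s

3.68 m³/s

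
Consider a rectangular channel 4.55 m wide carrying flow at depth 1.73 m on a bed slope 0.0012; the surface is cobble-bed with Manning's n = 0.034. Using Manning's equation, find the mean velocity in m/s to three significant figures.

1.01 m/s

A = b·y = 4.55 × 1.73 = 7.872 m²
P = b + 2y = 4.55 + 2×1.73 = 8.010 m
R = A/P = 7.872/8.010 = 0.9827 m
Q = (1/n)·A·R^(2/3)·S^(1/2) = (1/0.034) × 7.872 × 0.9827^(2/3) × 0.0012^(1/2) = 7.927 m³/s
V = Q/A = 7.927/7.872 = 1.007 m/s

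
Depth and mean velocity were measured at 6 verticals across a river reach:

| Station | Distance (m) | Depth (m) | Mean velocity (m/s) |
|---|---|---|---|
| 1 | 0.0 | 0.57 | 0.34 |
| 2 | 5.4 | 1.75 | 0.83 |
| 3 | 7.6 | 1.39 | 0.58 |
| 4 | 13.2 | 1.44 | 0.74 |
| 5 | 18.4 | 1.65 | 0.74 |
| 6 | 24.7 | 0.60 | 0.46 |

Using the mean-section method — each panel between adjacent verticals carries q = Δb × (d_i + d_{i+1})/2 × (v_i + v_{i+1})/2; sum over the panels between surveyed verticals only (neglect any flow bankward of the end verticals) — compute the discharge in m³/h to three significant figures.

Panel 1-2: Δb = 5.4 m, d̄ = (0.57+1.75)/2 = 1.16, v̄ = (0.34+0.83)/2 = 0.585 → q = 5.4×1.16×0.585 = 3.664 m³/s
Panel 2-3: Δb = 2.2 m, d̄ = (1.75+1.39)/2 = 1.57, v̄ = (0.83+0.58)/2 = 0.705 → q = 2.2×1.57×0.705 = 2.435 m³/s
Panel 3-4: Δb = 5.6 m, d̄ = (1.39+1.44)/2 = 1.415, v̄ = (0.58+0.74)/2 = 0.66 → q = 5.6×1.415×0.66 = 5.230 m³/s
Panel 4-5: Δb = 5.2 m, d̄ = (1.44+1.65)/2 = 1.545, v̄ = (0.74+0.74)/2 = 0.74 → q = 5.2×1.545×0.74 = 5.945 m³/s
Panel 5-6: Δb = 6.3 m, d̄ = (1.65+0.60)/2 = 1.125, v̄ = (0.74+0.46)/2 = 0.6 → q = 6.3×1.125×0.6 = 4.253 m³/s
Q = Σ q = 21.53 m³/s
= 21.53 × 3600 = 77500 m³/h

77500 m³/h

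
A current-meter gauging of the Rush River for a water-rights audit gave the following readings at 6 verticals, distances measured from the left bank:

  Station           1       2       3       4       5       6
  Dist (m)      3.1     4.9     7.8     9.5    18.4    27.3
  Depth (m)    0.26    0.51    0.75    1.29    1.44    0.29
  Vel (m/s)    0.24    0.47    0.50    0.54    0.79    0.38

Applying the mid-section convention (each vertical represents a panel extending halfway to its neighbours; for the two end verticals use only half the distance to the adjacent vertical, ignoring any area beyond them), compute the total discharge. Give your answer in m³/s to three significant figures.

w_1 = (4.9 − 3.1)/2 = 0.9 m; q_1 = 0.24 × 0.26 × 0.9 = 0.05616 m³/s
w_2 = (7.8 − 3.1)/2 = 2.35 m; q_2 = 0.47 × 0.51 × 2.35 = 0.5633 m³/s
w_3 = (9.5 − 4.9)/2 = 2.3 m; q_3 = 0.50 × 0.75 × 2.3 = 0.8625 m³/s
w_4 = (18.4 − 7.8)/2 = 5.3 m; q_4 = 0.54 × 1.29 × 5.3 = 3.692 m³/s
w_5 = (27.3 − 9.5)/2 = 8.9 m; q_5 = 0.79 × 1.44 × 8.9 = 10.12 m³/s
w_6 = (27.3 − 18.4)/2 = 4.45 m; q_6 = 0.38 × 0.29 × 4.45 = 0.4904 m³/s
Q = Σ qᵢ = 15.79 m³/s

15.8 m³/s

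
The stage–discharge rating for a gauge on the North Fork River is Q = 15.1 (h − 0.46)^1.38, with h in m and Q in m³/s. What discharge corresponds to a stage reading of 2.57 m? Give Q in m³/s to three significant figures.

Q = 15.1 × (2.57 − 0.46)^1.38 = 15.1 × 2.11^1.38 = 42.31 m³/s

42.3 m³/s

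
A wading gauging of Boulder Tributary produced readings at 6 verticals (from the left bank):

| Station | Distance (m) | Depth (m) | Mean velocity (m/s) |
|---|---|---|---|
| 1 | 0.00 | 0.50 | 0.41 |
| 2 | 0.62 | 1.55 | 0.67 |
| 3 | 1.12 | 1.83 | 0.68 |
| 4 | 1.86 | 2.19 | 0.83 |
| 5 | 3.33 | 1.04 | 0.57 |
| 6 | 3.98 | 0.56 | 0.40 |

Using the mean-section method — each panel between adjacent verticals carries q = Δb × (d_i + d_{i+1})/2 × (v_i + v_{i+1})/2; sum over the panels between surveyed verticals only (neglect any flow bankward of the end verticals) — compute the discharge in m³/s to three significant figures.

3.95 m³/s

Panel 1-2: Δb = 0.62 m, d̄ = (0.50+1.55)/2 = 1.025, v̄ = (0.41+0.67)/2 = 0.54 → q = 0.62×1.025×0.54 = 0.3432 m³/s
Panel 2-3: Δb = 0.5 m, d̄ = (1.55+1.83)/2 = 1.69, v̄ = (0.67+0.68)/2 = 0.675 → q = 0.5×1.69×0.675 = 0.5704 m³/s
Panel 3-4: Δb = 0.74 m, d̄ = (1.83+2.19)/2 = 2.01, v̄ = (0.68+0.83)/2 = 0.755 → q = 0.74×2.01×0.755 = 1.123 m³/s
Panel 4-5: Δb = 1.47 m, d̄ = (2.19+1.04)/2 = 1.615, v̄ = (0.83+0.57)/2 = 0.7 → q = 1.47×1.615×0.7 = 1.662 m³/s
Panel 5-6: Δb = 0.65 m, d̄ = (1.04+0.56)/2 = 0.8, v̄ = (0.57+0.40)/2 = 0.485 → q = 0.65×0.8×0.485 = 0.2522 m³/s
Q = Σ q = 3.951 m³/s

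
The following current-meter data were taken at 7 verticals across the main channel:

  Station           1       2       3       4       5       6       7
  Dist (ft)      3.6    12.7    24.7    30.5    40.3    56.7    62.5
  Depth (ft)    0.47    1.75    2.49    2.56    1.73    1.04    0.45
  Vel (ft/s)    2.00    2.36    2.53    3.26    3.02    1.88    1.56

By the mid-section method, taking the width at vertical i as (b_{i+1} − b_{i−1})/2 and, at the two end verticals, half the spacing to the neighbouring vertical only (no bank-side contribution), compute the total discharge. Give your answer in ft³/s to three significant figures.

w_1 = (12.7 − 3.6)/2 = 4.55 ft; q_1 = 2.00 × 0.47 × 4.55 = 4.277 ft³/s
w_2 = (24.7 − 3.6)/2 = 10.55 ft; q_2 = 2.36 × 1.75 × 10.55 = 43.57 ft³/s
w_3 = (30.5 − 12.7)/2 = 8.9 ft; q_3 = 2.53 × 2.49 × 8.9 = 56.07 ft³/s
w_4 = (40.3 − 24.7)/2 = 7.8 ft; q_4 = 3.26 × 2.56 × 7.8 = 65.10 ft³/s
w_5 = (56.7 − 30.5)/2 = 13.1 ft; q_5 = 3.02 × 1.73 × 13.1 = 68.44 ft³/s
w_6 = (62.5 − 40.3)/2 = 11.1 ft; q_6 = 1.88 × 1.04 × 11.1 = 21.70 ft³/s
w_7 = (62.5 − 56.7)/2 = 2.9 ft; q_7 = 1.56 × 0.45 × 2.9 = 2.036 ft³/s
Q = Σ qᵢ = 261.2 ft³/s

261 ft³/s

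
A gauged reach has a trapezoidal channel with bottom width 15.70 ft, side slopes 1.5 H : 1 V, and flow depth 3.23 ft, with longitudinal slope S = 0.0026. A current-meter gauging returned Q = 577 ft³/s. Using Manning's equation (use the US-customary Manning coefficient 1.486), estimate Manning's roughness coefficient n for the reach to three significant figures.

A = (b + z·y)·y = (15.70 + 1.5×3.23)×3.23 = 66.36 ft²
P = b + 2y√(1+z²) = 15.70 + 2×3.23×√(1+1.5²) = 27.35 ft
R = A/P = 66.36/27.35 = 2.427 ft
n = (1.486/Q)·A·R^(2/3)·S^(1/2) = (1.486/577) × 66.36 × 1.806 × 0.05099 = 0.01574

0.0157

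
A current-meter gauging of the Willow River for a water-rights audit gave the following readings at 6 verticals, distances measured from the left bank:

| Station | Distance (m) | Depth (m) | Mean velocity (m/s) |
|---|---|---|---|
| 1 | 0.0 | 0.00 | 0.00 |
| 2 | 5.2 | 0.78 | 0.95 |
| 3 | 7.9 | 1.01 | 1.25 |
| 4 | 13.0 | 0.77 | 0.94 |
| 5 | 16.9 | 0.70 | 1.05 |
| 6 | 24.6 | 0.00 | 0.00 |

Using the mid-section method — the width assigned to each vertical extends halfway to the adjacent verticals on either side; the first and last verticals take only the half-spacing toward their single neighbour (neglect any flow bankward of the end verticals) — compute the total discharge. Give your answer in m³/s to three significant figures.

15.4 m³/s

w_2 = (7.9 − 0.0)/2 = 3.95 m; q_2 = 0.95 × 0.78 × 3.95 = 2.927 m³/s
w_3 = (13.0 − 5.2)/2 = 3.9 m; q_3 = 1.25 × 1.01 × 3.9 = 4.924 m³/s
w_4 = (16.9 − 7.9)/2 = 4.5 m; q_4 = 0.94 × 0.77 × 4.5 = 3.257 m³/s
w_5 = (24.6 − 13.0)/2 = 5.8 m; q_5 = 1.05 × 0.70 × 5.8 = 4.263 m³/s
Stations 1, 6 contribute zero (depth or velocity is 0).
Q = Σ qᵢ = 15.37 m³/s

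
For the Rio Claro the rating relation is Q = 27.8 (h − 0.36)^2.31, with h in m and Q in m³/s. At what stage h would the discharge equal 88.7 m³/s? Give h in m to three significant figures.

h − h₀ = (Q/C)^(1/b) = (88.7/27.8)^(1/2.31) = 1.652 m
h = 0.36 + 1.652 = 2.012 m

2.01 m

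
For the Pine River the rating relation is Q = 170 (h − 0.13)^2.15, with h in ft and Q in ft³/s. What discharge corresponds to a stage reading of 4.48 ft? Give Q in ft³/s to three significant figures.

Q = 170 × (4.48 − 0.13)^2.15 = 170 × 4.35^2.15 = 4011 ft³/s

4010 ft³/s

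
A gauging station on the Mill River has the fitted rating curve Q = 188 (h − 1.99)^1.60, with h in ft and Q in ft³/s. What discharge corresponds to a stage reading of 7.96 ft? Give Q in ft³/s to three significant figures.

3280 ft³/s

Q = 188 × (7.96 − 1.99)^1.60 = 188 × 5.97^1.60 = 3279 ft³/s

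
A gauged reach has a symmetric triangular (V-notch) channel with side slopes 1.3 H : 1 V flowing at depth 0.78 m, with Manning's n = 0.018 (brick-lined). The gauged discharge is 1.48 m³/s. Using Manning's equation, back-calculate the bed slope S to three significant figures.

A = z·y² = 1.3×0.78² = 0.7909 m²
P = 2y√(1+z²) = 2×0.78×√(1+1.3²) = 2.559 m
R = A/P = 0.7909/2.559 = 0.3091 m
S = (Q·n / (1·A·R^(2/3)))² = (1.48×0.018 / (1×0.7909×0.4572))² = 0.005428

0.00543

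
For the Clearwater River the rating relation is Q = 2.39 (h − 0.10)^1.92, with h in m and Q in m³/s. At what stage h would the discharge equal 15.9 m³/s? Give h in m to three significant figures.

2.78 m

h − h₀ = (Q/C)^(1/b) = (15.9/2.39)^(1/1.92) = 2.683 m
h = 0.10 + 2.683 = 2.783 m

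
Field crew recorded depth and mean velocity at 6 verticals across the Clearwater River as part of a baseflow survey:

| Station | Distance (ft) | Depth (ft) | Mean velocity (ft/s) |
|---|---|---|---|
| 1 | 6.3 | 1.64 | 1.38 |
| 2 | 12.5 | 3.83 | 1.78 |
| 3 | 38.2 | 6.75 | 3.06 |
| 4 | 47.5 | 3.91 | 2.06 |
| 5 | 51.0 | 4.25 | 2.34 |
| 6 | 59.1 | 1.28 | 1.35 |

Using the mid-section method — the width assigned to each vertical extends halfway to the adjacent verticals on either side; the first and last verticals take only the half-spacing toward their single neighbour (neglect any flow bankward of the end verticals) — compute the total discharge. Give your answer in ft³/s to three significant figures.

w_1 = (12.5 − 6.3)/2 = 3.1 ft; q_1 = 1.38 × 1.64 × 3.1 = 7.016 ft³/s
w_2 = (38.2 − 6.3)/2 = 15.95 ft; q_2 = 1.78 × 3.83 × 15.95 = 108.7 ft³/s
w_3 = (47.5 − 12.5)/2 = 17.5 ft; q_3 = 3.06 × 6.75 × 17.5 = 361.5 ft³/s
w_4 = (51.0 − 38.2)/2 = 6.4 ft; q_4 = 2.06 × 3.91 × 6.4 = 51.55 ft³/s
w_5 = (59.1 − 47.5)/2 = 5.8 ft; q_5 = 2.34 × 4.25 × 5.8 = 57.68 ft³/s
w_6 = (59.1 − 51.0)/2 = 4.05 ft; q_6 = 1.35 × 1.28 × 4.05 = 6.998 ft³/s
Q = Σ qᵢ = 593.4 ft³/s

593 ft³/s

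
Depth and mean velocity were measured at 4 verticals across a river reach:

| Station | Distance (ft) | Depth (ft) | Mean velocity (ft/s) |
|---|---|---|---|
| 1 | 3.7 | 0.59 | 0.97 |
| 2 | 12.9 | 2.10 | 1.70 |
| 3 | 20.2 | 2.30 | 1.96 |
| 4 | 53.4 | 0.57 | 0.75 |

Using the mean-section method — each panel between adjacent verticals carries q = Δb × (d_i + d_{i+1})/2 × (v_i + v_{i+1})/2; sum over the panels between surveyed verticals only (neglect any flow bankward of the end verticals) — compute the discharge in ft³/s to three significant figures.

110 ft³/s

Panel 1-2: Δb = 9.2 ft, d̄ = (0.59+2.10)/2 = 1.345, v̄ = (0.97+1.70)/2 = 1.335 → q = 9.2×1.345×1.335 = 16.52 ft³/s
Panel 2-3: Δb = 7.3 ft, d̄ = (2.10+2.30)/2 = 2.2, v̄ = (1.70+1.96)/2 = 1.83 → q = 7.3×2.2×1.83 = 29.39 ft³/s
Panel 3-4: Δb = 33.2 ft, d̄ = (2.30+0.57)/2 = 1.435, v̄ = (1.96+0.75)/2 = 1.355 → q = 33.2×1.435×1.355 = 64.55 ft³/s
Q = Σ q = 110.5 ft³/s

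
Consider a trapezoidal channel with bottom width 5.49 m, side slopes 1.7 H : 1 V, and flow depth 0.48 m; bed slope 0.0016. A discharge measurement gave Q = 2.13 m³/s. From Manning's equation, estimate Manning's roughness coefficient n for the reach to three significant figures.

A = (b + z·y)·y = (5.49 + 1.7×0.48)×0.48 = 3.027 m²
P = b + 2y√(1+z²) = 5.49 + 2×0.48×√(1+1.7²) = 7.383 m
R = A/P = 3.027/7.383 = 0.4100 m
n = (1/Q)·A·R^(2/3)·S^(1/2) = (1/2.13) × 3.027 × 0.5519 × 0.04000 = 0.03137

0.0314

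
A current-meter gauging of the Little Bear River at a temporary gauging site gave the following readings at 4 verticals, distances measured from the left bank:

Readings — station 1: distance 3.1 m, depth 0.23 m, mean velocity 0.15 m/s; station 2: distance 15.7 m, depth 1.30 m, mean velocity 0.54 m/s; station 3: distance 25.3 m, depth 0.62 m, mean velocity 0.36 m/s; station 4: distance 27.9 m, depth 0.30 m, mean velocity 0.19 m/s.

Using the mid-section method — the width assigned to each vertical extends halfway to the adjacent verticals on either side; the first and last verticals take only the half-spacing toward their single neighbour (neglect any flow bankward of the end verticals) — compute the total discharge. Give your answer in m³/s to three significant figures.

w_1 = (15.7 − 3.1)/2 = 6.3 m; q_1 = 0.15 × 0.23 × 6.3 = 0.2174 m³/s
w_2 = (25.3 − 3.1)/2 = 11.1 m; q_2 = 0.54 × 1.30 × 11.1 = 7.792 m³/s
w_3 = (27.9 − 15.7)/2 = 6.1 m; q_3 = 0.36 × 0.62 × 6.1 = 1.362 m³/s
w_4 = (27.9 − 25.3)/2 = 1.3 m; q_4 = 0.19 × 0.30 × 1.3 = 0.07410 m³/s
Q = Σ qᵢ = 9.445 m³/s

9.45 m³/s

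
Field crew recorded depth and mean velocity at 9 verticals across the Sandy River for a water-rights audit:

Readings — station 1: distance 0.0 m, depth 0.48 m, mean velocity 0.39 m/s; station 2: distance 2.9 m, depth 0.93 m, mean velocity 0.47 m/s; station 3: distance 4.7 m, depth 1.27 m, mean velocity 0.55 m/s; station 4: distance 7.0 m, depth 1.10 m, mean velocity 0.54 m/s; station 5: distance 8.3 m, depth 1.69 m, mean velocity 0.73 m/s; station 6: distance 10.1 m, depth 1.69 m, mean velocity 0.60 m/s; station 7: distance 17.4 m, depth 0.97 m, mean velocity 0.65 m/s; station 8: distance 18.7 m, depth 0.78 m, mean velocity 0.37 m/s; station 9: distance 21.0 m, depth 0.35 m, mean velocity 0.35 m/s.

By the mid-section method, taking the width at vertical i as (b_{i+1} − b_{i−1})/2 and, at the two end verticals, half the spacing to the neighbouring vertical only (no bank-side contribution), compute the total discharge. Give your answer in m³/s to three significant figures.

13.7 m³/s

w_1 = (2.9 − 0.0)/2 = 1.45 m; q_1 = 0.39 × 0.48 × 1.45 = 0.2714 m³/s
w_2 = (4.7 − 0.0)/2 = 2.35 m; q_2 = 0.47 × 0.93 × 2.35 = 1.027 m³/s
w_3 = (7.0 − 2.9)/2 = 2.05 m; q_3 = 0.55 × 1.27 × 2.05 = 1.432 m³/s
w_4 = (8.3 − 4.7)/2 = 1.8 m; q_4 = 0.54 × 1.10 × 1.8 = 1.069 m³/s
w_5 = (10.1 − 7.0)/2 = 1.55 m; q_5 = 0.73 × 1.69 × 1.55 = 1.912 m³/s
w_6 = (17.4 − 8.3)/2 = 4.55 m; q_6 = 0.60 × 1.69 × 4.55 = 4.614 m³/s
w_7 = (18.7 − 10.1)/2 = 4.3 m; q_7 = 0.65 × 0.97 × 4.3 = 2.711 m³/s
w_8 = (21.0 − 17.4)/2 = 1.8 m; q_8 = 0.37 × 0.78 × 1.8 = 0.5195 m³/s
w_9 = (21.0 − 18.7)/2 = 1.15 m; q_9 = 0.35 × 0.35 × 1.15 = 0.1409 m³/s
Q = Σ qᵢ = 13.70 m³/s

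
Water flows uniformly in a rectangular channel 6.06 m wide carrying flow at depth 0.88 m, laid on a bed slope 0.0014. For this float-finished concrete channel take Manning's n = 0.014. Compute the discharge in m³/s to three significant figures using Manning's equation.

A = b·y = 6.06 × 0.88 = 5.333 m²
P = b + 2y = 6.06 + 2×0.88 = 7.820 m
R = A/P = 5.333/7.820 = 0.6819 m
Q = (1/n)·A·R^(2/3)·S^(1/2) = (1/0.014) × 5.333 × 0.6819^(2/3) × 0.0014^(1/2) = 11.04 m³/s

11.0 m³/s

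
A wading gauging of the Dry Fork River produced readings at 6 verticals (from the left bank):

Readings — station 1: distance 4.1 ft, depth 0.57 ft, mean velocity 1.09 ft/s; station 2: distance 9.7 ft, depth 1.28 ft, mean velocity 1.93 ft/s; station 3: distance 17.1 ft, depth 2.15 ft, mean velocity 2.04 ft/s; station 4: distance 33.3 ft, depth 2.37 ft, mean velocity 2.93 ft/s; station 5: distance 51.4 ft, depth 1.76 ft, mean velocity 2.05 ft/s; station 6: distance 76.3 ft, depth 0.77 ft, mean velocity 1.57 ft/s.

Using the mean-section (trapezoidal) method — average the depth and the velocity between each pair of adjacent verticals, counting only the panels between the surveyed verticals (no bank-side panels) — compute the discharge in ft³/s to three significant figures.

274 ft³/s

Panel 1-2: Δb = 5.6 ft, d̄ = (0.57+1.28)/2 = 0.925, v̄ = (1.09+1.93)/2 = 1.51 → q = 5.6×0.925×1.51 = 7.822 ft³/s
Panel 2-3: Δb = 7.4 ft, d̄ = (1.28+2.15)/2 = 1.715, v̄ = (1.93+2.04)/2 = 1.985 → q = 7.4×1.715×1.985 = 25.19 ft³/s
Panel 3-4: Δb = 16.2 ft, d̄ = (2.15+2.37)/2 = 2.26, v̄ = (2.04+2.93)/2 = 2.485 → q = 16.2×2.26×2.485 = 90.98 ft³/s
Panel 4-5: Δb = 18.1 ft, d̄ = (2.37+1.76)/2 = 2.065, v̄ = (2.93+2.05)/2 = 2.49 → q = 18.1×2.065×2.49 = 93.07 ft³/s
Panel 5-6: Δb = 24.9 ft, d̄ = (1.76+0.77)/2 = 1.265, v̄ = (2.05+1.57)/2 = 1.81 → q = 24.9×1.265×1.81 = 57.01 ft³/s
Q = Σ q = 274.1 ft³/s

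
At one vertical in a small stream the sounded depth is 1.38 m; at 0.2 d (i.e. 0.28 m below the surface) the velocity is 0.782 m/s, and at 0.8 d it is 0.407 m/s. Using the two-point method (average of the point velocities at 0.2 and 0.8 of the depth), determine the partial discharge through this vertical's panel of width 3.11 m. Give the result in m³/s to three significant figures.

v̄ = (0.782 + 0.407) / 2 = 0.5945 m/s
q = v̄ × d × w = 0.5945 × 1.38 × 3.11 = 2.551 m³/s

2.55 m³/s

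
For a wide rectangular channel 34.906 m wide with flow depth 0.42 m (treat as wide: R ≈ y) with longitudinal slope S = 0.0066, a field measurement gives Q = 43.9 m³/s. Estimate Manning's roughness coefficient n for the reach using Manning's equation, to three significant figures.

A = b·y = 34.906 × 0.42 = 14.66 m²
Wide channel: R ≈ y = 0.42 m
n = (1/Q)·A·R^(2/3)·S^(1/2) = (1/43.9) × 14.66 × 0.5608 × 0.08124 = 0.01522

0.0152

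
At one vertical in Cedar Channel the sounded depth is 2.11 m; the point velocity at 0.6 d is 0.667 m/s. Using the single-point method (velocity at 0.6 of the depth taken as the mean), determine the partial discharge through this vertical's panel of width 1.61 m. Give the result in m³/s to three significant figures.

2.27 m³/s

v̄ = v₀.₆ = 0.667 m/s
q = v̄ × d × w = 0.6670 × 2.11 × 1.61 = 2.266 m³/s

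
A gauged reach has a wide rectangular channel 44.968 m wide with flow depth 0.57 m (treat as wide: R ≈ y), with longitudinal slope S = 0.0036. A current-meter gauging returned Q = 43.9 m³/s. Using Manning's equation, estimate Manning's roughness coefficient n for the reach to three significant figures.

0.0241

A = b·y = 44.968 × 0.57 = 25.63 m²
Wide channel: R ≈ y = 0.57 m
n = (1/Q)·A·R^(2/3)·S^(1/2) = (1/43.9) × 25.63 × 0.6875 × 0.06000 = 0.02408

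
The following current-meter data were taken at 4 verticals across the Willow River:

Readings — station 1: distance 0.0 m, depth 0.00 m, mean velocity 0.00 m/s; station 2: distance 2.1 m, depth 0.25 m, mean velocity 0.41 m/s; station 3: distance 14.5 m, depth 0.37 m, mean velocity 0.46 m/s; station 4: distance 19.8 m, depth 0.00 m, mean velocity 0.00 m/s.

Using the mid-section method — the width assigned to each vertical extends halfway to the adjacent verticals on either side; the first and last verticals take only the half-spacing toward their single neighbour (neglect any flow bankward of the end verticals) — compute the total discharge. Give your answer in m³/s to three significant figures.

w_2 = (14.5 − 0.0)/2 = 7.25 m; q_2 = 0.41 × 0.25 × 7.25 = 0.7431 m³/s
w_3 = (19.8 − 2.1)/2 = 8.85 m; q_3 = 0.46 × 0.37 × 8.85 = 1.506 m³/s
Stations 1, 4 contribute zero (depth or velocity is 0).
Q = Σ qᵢ = 2.249 m³/s

2.25 m³/s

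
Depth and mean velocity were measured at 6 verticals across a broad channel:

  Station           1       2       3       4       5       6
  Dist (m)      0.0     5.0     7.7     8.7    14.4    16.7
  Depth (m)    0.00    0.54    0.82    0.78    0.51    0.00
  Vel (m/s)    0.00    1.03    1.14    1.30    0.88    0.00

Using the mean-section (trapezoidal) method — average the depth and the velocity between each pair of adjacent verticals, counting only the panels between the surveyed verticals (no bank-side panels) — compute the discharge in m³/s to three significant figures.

Panel 1-2: Δb = 5 m, d̄ = (0.00+0.54)/2 = 0.27, v̄ = (0.00+1.03)/2 = 0.515 → q = 5×0.27×0.515 = 0.6953 m³/s
Panel 2-3: Δb = 2.7 m, d̄ = (0.54+0.82)/2 = 0.68, v̄ = (1.03+1.14)/2 = 1.085 → q = 2.7×0.68×1.085 = 1.992 m³/s
Panel 3-4: Δb = 1 m, d̄ = (0.82+0.78)/2 = 0.8, v̄ = (1.14+1.30)/2 = 1.22 → q = 1×0.8×1.22 = 0.9760 m³/s
Panel 4-5: Δb = 5.7 m, d̄ = (0.78+0.51)/2 = 0.645, v̄ = (1.30+0.88)/2 = 1.09 → q = 5.7×0.645×1.09 = 4.007 m³/s
Panel 5-6: Δb = 2.3 m, d̄ = (0.51+0.00)/2 = 0.255, v̄ = (0.88+0.00)/2 = 0.44 → q = 2.3×0.255×0.44 = 0.2581 m³/s
Q = Σ q = 7.929 m³/s

7.93 m³/s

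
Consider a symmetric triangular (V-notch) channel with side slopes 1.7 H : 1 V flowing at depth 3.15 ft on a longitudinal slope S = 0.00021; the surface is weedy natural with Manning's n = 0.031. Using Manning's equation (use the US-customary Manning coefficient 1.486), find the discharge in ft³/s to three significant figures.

A = z·y² = 1.7×3.15² = 16.87 ft²
P = 2y√(1+z²) = 2×3.15×√(1+1.7²) = 12.43 ft
R = A/P = 16.87/12.43 = 1.358 ft
Q = (1.486/n)·A·R^(2/3)·S^(1/2) = (1.486/0.031) × 16.87 × 1.358^(2/3) × 0.00021^(1/2) = 14.37 ft³/s

14.4 ft³/s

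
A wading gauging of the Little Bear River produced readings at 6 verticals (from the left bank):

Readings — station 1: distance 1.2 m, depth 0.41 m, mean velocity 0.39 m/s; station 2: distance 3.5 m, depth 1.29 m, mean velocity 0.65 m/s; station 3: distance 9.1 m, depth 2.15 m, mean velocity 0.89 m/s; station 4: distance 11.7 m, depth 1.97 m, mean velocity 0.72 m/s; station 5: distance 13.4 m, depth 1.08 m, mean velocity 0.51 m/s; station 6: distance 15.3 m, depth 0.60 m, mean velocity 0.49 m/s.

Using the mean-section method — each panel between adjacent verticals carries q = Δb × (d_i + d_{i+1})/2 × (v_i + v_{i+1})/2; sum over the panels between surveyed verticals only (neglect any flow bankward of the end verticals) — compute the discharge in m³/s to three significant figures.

15.1 m³/s

Panel 1-2: Δb = 2.3 m, d̄ = (0.41+1.29)/2 = 0.85, v̄ = (0.39+0.65)/2 = 0.52 → q = 2.3×0.85×0.52 = 1.017 m³/s
Panel 2-3: Δb = 5.6 m, d̄ = (1.29+2.15)/2 = 1.72, v̄ = (0.65+0.89)/2 = 0.77 → q = 5.6×1.72×0.77 = 7.417 m³/s
Panel 3-4: Δb = 2.6 m, d̄ = (2.15+1.97)/2 = 2.06, v̄ = (0.89+0.72)/2 = 0.805 → q = 2.6×2.06×0.805 = 4.312 m³/s
Panel 4-5: Δb = 1.7 m, d̄ = (1.97+1.08)/2 = 1.525, v̄ = (0.72+0.51)/2 = 0.615 → q = 1.7×1.525×0.615 = 1.594 m³/s
Panel 5-6: Δb = 1.9 m, d̄ = (1.08+0.60)/2 = 0.84, v̄ = (0.51+0.49)/2 = 0.5 → q = 1.9×0.84×0.5 = 0.7980 m³/s
Q = Σ q = 15.14 m³/s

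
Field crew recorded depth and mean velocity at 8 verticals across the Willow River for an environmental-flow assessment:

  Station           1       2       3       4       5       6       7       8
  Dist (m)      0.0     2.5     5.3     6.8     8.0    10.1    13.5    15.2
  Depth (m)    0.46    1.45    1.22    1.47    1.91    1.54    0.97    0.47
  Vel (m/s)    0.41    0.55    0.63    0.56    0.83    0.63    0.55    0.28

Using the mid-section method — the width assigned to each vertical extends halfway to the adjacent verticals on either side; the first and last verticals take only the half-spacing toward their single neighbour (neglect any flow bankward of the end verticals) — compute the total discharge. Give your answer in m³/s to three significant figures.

11.9 m³/s

w_1 = (2.5 − 0.0)/2 = 1.25 m; q_1 = 0.41 × 0.46 × 1.25 = 0.2358 m³/s
w_2 = (5.3 − 0.0)/2 = 2.65 m; q_2 = 0.55 × 1.45 × 2.65 = 2.113 m³/s
w_3 = (6.8 − 2.5)/2 = 2.15 m; q_3 = 0.63 × 1.22 × 2.15 = 1.652 m³/s
w_4 = (8.0 − 5.3)/2 = 1.35 m; q_4 = 0.56 × 1.47 × 1.35 = 1.111 m³/s
w_5 = (10.1 − 6.8)/2 = 1.65 m; q_5 = 0.83 × 1.91 × 1.65 = 2.616 m³/s
w_6 = (13.5 − 8.0)/2 = 2.75 m; q_6 = 0.63 × 1.54 × 2.75 = 2.668 m³/s
w_7 = (15.2 − 10.1)/2 = 2.55 m; q_7 = 0.55 × 0.97 × 2.55 = 1.360 m³/s
w_8 = (15.2 − 13.5)/2 = 0.85 m; q_8 = 0.28 × 0.47 × 0.85 = 0.1119 m³/s
Q = Σ qᵢ = 11.87 m³/s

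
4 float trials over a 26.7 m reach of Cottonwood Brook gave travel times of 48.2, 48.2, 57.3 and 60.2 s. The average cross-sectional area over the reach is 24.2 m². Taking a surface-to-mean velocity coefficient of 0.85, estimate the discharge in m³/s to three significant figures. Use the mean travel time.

10.3 m³/s

t̄ = (48.2 + 48.2 + 57.3 + 60.2) / 4 = 53.475 s
v_surface = L / t̄ = 26.7 / 53.475 = 0.4993 m/s
v_mean = 0.85 × 0.4993 = 0.4244 m/s
Q = A × v_mean = 24.2 × 0.4244 = 10.27 m³/s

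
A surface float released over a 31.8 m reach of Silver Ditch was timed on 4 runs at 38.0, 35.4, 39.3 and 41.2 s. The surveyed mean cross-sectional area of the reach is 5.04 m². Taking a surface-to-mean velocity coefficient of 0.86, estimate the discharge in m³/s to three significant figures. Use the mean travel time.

t̄ = (38.0 + 35.4 + 39.3 + 41.2) / 4 = 38.475 s
v_surface = L / t̄ = 31.8 / 38.475 = 0.8265 m/s
v_mean = 0.86 × 0.8265 = 0.7108 m/s
Q = A × v_mean = 5.04 × 0.7108 = 3.582 m³/s

3.58 m³/s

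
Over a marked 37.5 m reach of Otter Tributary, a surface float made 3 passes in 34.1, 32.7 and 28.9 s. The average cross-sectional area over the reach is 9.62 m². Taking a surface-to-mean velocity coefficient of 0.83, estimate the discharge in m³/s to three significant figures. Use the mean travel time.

9.39 m³/s

t̄ = (34.1 + 32.7 + 28.9) / 3 = 31.9 s
v_surface = L / t̄ = 37.5 / 31.9 = 1.176 m/s
v_mean = 0.83 × 1.176 = 0.9757 m/s
Q = A × v_mean = 9.62 × 0.9757 = 9.386 m³/s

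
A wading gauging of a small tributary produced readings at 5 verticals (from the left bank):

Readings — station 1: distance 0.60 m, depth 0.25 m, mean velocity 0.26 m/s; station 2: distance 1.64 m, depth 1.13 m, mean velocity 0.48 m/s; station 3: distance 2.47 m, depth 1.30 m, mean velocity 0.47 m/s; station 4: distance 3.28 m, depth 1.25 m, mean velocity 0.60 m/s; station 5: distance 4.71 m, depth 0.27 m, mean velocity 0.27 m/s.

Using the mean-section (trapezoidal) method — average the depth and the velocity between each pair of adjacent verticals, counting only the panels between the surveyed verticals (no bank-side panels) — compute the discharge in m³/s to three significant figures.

Panel 1-2: Δb = 1.04 m, d̄ = (0.25+1.13)/2 = 0.69, v̄ = (0.26+0.48)/2 = 0.37 → q = 1.04×0.69×0.37 = 0.2655 m³/s
Panel 2-3: Δb = 0.83 m, d̄ = (1.13+1.30)/2 = 1.215, v̄ = (0.48+0.47)/2 = 0.475 → q = 0.83×1.215×0.475 = 0.4790 m³/s
Panel 3-4: Δb = 0.81 m, d̄ = (1.30+1.25)/2 = 1.275, v̄ = (0.47+0.60)/2 = 0.535 → q = 0.81×1.275×0.535 = 0.5525 m³/s
Panel 4-5: Δb = 1.43 m, d̄ = (1.25+0.27)/2 = 0.76, v̄ = (0.60+0.27)/2 = 0.435 → q = 1.43×0.76×0.435 = 0.4728 m³/s
Q = Σ q = 1.770 m³/s

1.77 m³/s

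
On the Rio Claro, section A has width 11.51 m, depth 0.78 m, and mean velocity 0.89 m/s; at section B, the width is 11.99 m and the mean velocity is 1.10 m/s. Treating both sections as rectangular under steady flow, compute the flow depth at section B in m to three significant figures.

Q = A₁V₁ = (11.51×0.78) × 0.89 = 7.990 m³/s
d₂ = Q/(b₂ V₂) = 7.990/(11.99×1.10) = 0.6058 m

0.606 m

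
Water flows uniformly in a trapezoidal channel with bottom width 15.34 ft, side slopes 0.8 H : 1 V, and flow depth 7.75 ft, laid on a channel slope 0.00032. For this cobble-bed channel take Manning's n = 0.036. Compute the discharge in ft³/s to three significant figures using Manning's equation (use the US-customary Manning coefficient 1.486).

A = (b + z·y)·y = (15.34 + 0.8×7.75)×7.75 = 166.9 ft²
P = b + 2y√(1+z²) = 15.34 + 2×7.75×√(1+0.8²) = 35.19 ft
R = A/P = 166.9/35.19 = 4.744 ft
Q = (1.486/n)·A·R^(2/3)·S^(1/2) = (1.486/0.036) × 166.9 × 4.744^(2/3) × 0.00032^(1/2) = 348.0 ft³/s

348 ft³/s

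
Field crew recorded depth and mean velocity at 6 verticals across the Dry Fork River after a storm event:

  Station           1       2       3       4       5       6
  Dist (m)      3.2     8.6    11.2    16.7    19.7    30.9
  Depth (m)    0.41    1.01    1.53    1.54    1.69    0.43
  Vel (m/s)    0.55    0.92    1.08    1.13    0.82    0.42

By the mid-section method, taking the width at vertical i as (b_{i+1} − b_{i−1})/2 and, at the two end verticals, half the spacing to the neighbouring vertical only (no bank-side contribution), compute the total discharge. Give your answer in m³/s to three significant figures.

w_1 = (8.6 − 3.2)/2 = 2.7 m; q_1 = 0.55 × 0.41 × 2.7 = 0.6089 m³/s
w_2 = (11.2 − 3.2)/2 = 4 m; q_2 = 0.92 × 1.01 × 4 = 3.717 m³/s
w_3 = (16.7 − 8.6)/2 = 4.05 m; q_3 = 1.08 × 1.53 × 4.05 = 6.692 m³/s
w_4 = (19.7 − 11.2)/2 = 4.25 m; q_4 = 1.13 × 1.54 × 4.25 = 7.396 m³/s
w_5 = (30.9 − 16.7)/2 = 7.1 m; q_5 = 0.82 × 1.69 × 7.1 = 9.839 m³/s
w_6 = (30.9 − 19.7)/2 = 5.6 m; q_6 = 0.42 × 0.43 × 5.6 = 1.011 m³/s
Q = Σ qᵢ = 29.26 m³/s

29.3 m³/s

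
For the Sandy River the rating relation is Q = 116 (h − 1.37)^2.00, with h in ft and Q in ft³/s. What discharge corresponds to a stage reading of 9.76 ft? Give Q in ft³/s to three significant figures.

8170 ft³/s

Q = 116 × (9.76 − 1.37)^2.00 = 116 × 8.39^2.00 = 8165 ft³/s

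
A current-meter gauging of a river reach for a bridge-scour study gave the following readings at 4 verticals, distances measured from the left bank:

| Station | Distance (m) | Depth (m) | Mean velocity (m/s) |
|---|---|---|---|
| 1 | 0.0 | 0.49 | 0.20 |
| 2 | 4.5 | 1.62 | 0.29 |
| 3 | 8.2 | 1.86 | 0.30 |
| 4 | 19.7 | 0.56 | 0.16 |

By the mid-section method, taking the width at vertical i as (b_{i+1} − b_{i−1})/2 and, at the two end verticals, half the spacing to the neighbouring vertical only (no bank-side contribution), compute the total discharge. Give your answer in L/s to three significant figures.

w_1 = (4.5 − 0.0)/2 = 2.25 m; q_1 = 0.20 × 0.49 × 2.25 = 0.2205 m³/s
w_2 = (8.2 − 0.0)/2 = 4.1 m; q_2 = 0.29 × 1.62 × 4.1 = 1.926 m³/s
w_3 = (19.7 − 4.5)/2 = 7.6 m; q_3 = 0.30 × 1.86 × 7.6 = 4.241 m³/s
w_4 = (19.7 − 8.2)/2 = 5.75 m; q_4 = 0.16 × 0.56 × 5.75 = 0.5152 m³/s
Q = Σ qᵢ = 6.903 m³/s
= 6.903 × 1000 = 6903 L/s

6900 L/s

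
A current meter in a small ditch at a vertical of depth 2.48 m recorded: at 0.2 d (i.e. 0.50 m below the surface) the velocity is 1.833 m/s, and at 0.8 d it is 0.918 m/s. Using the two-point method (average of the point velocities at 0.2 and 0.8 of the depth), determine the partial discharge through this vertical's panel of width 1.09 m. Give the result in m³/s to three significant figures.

3.72 m³/s

v̄ = (1.833 + 0.918) / 2 = 1.376 m/s
q = v̄ × d × w = 1.376 × 2.48 × 1.09 = 3.718 m³/s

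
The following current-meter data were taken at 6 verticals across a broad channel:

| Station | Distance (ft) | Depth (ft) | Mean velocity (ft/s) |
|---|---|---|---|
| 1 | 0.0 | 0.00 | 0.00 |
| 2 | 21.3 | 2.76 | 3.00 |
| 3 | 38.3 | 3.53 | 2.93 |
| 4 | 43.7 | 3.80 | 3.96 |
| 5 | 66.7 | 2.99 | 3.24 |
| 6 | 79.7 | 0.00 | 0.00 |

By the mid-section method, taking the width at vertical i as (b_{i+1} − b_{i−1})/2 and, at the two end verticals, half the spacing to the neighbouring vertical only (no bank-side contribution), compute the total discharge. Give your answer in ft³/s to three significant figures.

662 ft³/s

w_2 = (38.3 − 0.0)/2 = 19.15 ft; q_2 = 3.00 × 2.76 × 19.15 = 158.6 ft³/s
w_3 = (43.7 − 21.3)/2 = 11.2 ft; q_3 = 2.93 × 3.53 × 11.2 = 115.8 ft³/s
w_4 = (66.7 − 38.3)/2 = 14.2 ft; q_4 = 3.96 × 3.80 × 14.2 = 213.7 ft³/s
w_5 = (79.7 − 43.7)/2 = 18 ft; q_5 = 3.24 × 2.99 × 18 = 174.4 ft³/s
Stations 1, 6 contribute zero (depth or velocity is 0).
Q = Σ qᵢ = 662.5 ft³/s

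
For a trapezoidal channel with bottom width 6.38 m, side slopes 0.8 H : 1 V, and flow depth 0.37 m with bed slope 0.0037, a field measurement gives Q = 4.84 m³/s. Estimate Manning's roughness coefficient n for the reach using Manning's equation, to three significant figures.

A = (b + z·y)·y = (6.38 + 0.8×0.37)×0.37 = 2.470 m²
P = b + 2y√(1+z²) = 6.38 + 2×0.37×√(1+0.8²) = 7.328 m
R = A/P = 2.470/7.328 = 0.3371 m
n = (1/Q)·A·R^(2/3)·S^(1/2) = (1/4.84) × 2.470 × 0.4844 × 0.06083 = 0.01504

0.0150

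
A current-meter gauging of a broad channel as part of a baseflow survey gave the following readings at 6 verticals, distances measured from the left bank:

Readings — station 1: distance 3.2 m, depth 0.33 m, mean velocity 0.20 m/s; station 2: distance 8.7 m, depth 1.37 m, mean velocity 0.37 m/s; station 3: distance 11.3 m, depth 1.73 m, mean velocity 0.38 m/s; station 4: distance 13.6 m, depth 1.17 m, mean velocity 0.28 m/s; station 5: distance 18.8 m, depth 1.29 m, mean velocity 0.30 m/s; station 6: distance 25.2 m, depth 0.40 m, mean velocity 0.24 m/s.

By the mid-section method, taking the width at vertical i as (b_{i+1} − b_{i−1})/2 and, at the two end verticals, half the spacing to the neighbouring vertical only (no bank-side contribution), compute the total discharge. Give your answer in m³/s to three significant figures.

w_1 = (8.7 − 3.2)/2 = 2.75 m; q_1 = 0.20 × 0.33 × 2.75 = 0.1815 m³/s
w_2 = (11.3 − 3.2)/2 = 4.05 m; q_2 = 0.37 × 1.37 × 4.05 = 2.053 m³/s
w_3 = (13.6 − 8.7)/2 = 2.45 m; q_3 = 0.38 × 1.73 × 2.45 = 1.611 m³/s
w_4 = (18.8 − 11.3)/2 = 3.75 m; q_4 = 0.28 × 1.17 × 3.75 = 1.229 m³/s
w_5 = (25.2 − 13.6)/2 = 5.8 m; q_5 = 0.30 × 1.29 × 5.8 = 2.245 m³/s
w_6 = (25.2 − 18.8)/2 = 3.2 m; q_6 = 0.24 × 0.40 × 3.2 = 0.3072 m³/s
Q = Σ qᵢ = 7.625 m³/s

7.63 m³/s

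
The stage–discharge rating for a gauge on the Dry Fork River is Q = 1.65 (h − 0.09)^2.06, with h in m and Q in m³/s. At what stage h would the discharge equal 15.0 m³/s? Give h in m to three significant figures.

h − h₀ = (Q/C)^(1/b) = (15.0/1.65)^(1/2.06) = 2.920 m
h = 0.09 + 2.920 = 3.010 m

3.01 m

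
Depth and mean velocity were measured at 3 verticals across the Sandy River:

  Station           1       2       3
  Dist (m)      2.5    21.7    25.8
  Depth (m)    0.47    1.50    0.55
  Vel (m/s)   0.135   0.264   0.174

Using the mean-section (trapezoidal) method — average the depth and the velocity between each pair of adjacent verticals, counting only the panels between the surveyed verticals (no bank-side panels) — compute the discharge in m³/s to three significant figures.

4.69 m³/s

Panel 1-2: Δb = 19.2 m, d̄ = (0.47+1.50)/2 = 0.985, v̄ = (0.135+0.264)/2 = 0.1995 → q = 19.2×0.985×0.1995 = 3.773 m³/s
Panel 2-3: Δb = 4.1 m, d̄ = (1.50+0.55)/2 = 1.025, v̄ = (0.264+0.174)/2 = 0.219 → q = 4.1×1.025×0.219 = 0.9203 m³/s
Q = Σ q = 4.693 m³/s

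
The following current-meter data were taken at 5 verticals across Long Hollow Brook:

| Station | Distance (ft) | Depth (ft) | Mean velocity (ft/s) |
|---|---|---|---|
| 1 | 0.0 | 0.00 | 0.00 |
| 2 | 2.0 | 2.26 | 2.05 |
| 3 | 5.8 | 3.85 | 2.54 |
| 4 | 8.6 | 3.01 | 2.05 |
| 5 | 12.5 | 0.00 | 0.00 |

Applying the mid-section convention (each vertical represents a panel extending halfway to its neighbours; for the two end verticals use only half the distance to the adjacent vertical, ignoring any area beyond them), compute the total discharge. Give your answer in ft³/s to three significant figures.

66.4 ft³/s

w_2 = (5.8 − 0.0)/2 = 2.9 ft; q_2 = 2.05 × 2.26 × 2.9 = 13.44 ft³/s
w_3 = (8.6 − 2.0)/2 = 3.3 ft; q_3 = 2.54 × 3.85 × 3.3 = 32.27 ft³/s
w_4 = (12.5 − 5.8)/2 = 3.35 ft; q_4 = 2.05 × 3.01 × 3.35 = 20.67 ft³/s
Stations 1, 5 contribute zero (depth or velocity is 0).
Q = Σ qᵢ = 66.38 ft³/s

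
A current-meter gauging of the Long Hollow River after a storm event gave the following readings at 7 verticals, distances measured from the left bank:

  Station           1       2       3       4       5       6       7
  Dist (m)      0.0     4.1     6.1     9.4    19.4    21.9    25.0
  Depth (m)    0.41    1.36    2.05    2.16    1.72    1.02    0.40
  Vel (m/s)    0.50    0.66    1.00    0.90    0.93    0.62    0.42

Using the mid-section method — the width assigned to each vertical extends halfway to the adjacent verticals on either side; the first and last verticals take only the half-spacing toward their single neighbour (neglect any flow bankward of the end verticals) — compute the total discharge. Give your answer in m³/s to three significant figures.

33.5 m³/s

w_1 = (4.1 − 0.0)/2 = 2.05 m; q_1 = 0.50 × 0.41 × 2.05 = 0.4203 m³/s
w_2 = (6.1 − 0.0)/2 = 3.05 m; q_2 = 0.66 × 1.36 × 3.05 = 2.738 m³/s
w_3 = (9.4 − 4.1)/2 = 2.65 m; q_3 = 1.00 × 2.05 × 2.65 = 5.433 m³/s
w_4 = (19.4 − 6.1)/2 = 6.65 m; q_4 = 0.90 × 2.16 × 6.65 = 12.93 m³/s
w_5 = (21.9 − 9.4)/2 = 6.25 m; q_5 = 0.93 × 1.72 × 6.25 = 9.998 m³/s
w_6 = (25.0 − 19.4)/2 = 2.8 m; q_6 = 0.62 × 1.02 × 2.8 = 1.771 m³/s
w_7 = (25.0 − 21.9)/2 = 1.55 m; q_7 = 0.42 × 0.40 × 1.55 = 0.2604 m³/s
Q = Σ qᵢ = 33.55 m³/s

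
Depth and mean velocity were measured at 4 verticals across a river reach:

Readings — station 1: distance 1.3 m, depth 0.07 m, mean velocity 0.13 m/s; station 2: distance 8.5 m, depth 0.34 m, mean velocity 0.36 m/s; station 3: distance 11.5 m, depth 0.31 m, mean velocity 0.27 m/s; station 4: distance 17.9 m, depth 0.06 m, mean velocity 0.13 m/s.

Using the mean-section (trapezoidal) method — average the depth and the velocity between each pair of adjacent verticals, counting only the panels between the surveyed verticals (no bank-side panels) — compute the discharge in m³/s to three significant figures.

Panel 1-2: Δb = 7.2 m, d̄ = (0.07+0.34)/2 = 0.205, v̄ = (0.13+0.36)/2 = 0.245 → q = 7.2×0.205×0.245 = 0.3616 m³/s
Panel 2-3: Δb = 3 m, d̄ = (0.34+0.31)/2 = 0.325, v̄ = (0.36+0.27)/2 = 0.315 → q = 3×0.325×0.315 = 0.3071 m³/s
Panel 3-4: Δb = 6.4 m, d̄ = (0.31+0.06)/2 = 0.185, v̄ = (0.27+0.13)/2 = 0.2 → q = 6.4×0.185×0.2 = 0.2368 m³/s
Q = Σ q = 0.9055 m³/s

0.906 m³/s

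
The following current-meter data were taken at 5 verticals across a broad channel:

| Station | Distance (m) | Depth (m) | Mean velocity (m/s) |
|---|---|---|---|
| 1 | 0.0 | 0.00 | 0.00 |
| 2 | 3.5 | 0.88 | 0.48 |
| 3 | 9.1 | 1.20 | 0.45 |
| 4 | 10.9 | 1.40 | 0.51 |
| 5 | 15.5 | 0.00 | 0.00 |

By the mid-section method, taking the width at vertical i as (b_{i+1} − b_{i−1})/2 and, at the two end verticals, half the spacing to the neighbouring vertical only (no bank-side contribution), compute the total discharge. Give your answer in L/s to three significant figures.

6200 L/s

w_2 = (9.1 − 0.0)/2 = 4.55 m; q_2 = 0.48 × 0.88 × 4.55 = 1.922 m³/s
w_3 = (10.9 − 3.5)/2 = 3.7 m; q_3 = 0.45 × 1.20 × 3.7 = 1.998 m³/s
w_4 = (15.5 − 9.1)/2 = 3.2 m; q_4 = 0.51 × 1.40 × 3.2 = 2.285 m³/s
Stations 1, 5 contribute zero (depth or velocity is 0).
Q = Σ qᵢ = 6.205 m³/s
= 6.205 × 1000 = 6205 L/s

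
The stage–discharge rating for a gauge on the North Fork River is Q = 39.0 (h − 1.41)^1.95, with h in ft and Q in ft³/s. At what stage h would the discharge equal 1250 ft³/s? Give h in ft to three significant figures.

h − h₀ = (Q/C)^(1/b) = (1250/39.0)^(1/1.95) = 5.919 ft
h = 1.41 + 5.919 = 7.329 ft

7.33 ft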